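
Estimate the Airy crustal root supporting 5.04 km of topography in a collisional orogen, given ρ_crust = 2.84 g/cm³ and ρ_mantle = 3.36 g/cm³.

Balancing pressure at the compensation depth: the weight of the topography is balanced by the buoyancy of the root, ρ_c h = (ρ_m − ρ_c) r.
r = h · ρ_c / (ρ_m − ρ_c) = 5.04 km × 2.84 / (3.36 − 2.84) = 27.5 km.

27.5 km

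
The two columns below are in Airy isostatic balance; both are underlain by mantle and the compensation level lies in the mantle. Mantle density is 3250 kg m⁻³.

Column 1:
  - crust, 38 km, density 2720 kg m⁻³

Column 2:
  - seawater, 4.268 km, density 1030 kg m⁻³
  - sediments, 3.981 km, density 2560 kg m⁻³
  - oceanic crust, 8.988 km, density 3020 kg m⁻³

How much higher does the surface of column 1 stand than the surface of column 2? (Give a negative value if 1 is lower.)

1.8 km

For any compensation level in the mantle, the mantle terms cancel and isostasy reduces to e = (Σt_1 − Σt_2) − (Σ(ρt)_1 − Σ(ρt)_2) / ρ_m.
Σt_1 = 38 km; Σt_2 = 17.237 km; Σ(ρt)_1 = 103360; Σ(ρt)_2 = 41731.16 (in km·kg m⁻³).
e = (38 − 17.237) − (103360 − 41731.16) / 3250 = 1.8 km.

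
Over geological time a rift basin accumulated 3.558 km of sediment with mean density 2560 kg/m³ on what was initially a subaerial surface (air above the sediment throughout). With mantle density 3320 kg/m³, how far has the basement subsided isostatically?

Subaerial load: s = t ρ_sed / ρ_m = 3.558 km × 2560/3320 = 2.74 km.

2.74 km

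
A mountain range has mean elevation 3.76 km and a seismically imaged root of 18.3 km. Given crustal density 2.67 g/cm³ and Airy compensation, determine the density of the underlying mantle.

3.22 g/cm³

Airy balance: ρ_c h = (ρ_m − ρ_c) r → ρ_m = ρ_c (1 + h/r).
ρ_m = 2.67 × (1 + 3.76 km/18.3 km) = 3.22 g/cm³.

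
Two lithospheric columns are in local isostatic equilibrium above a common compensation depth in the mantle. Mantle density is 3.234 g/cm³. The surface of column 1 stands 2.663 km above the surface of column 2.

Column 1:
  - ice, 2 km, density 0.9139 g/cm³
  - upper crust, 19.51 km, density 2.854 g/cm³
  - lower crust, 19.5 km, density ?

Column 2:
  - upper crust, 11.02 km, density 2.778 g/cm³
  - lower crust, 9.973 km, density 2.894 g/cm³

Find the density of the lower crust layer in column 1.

Take the compensation level at the base of the deeper column (depth z_c below the surface of column 1) and equate Σ ρ_i t_i down to z_c; mantle fills any gap and the z_c terms cancel.
Column 1: 2×0.9139 + 19.51×2.854 + 19.5×ρ + (z_c − 41.01)×3.234
Column 2: 2.663×0 + 11.02×2.778 + 9.973×2.894 + (z_c − 2.663 − 20.993)×3.234
The z_c×3.234 term appears on both sides and cancels. Collect the known terms of each column as K = Σ(ρt)_known − 3.234 × (depth of known layers): K_1 = 57.50934 − 3.234×41.01 = −75.117; K_2 = 59.475422 − 3.234×(2.663 + 20.993) = −17.028082.
Balance: K_1 + 19.5×ρ = K_2, so ρ = (K_2 − K_1)/19.5 = 58.0889/19.5 = 2.98 g/cm³.

2.98 g/cm³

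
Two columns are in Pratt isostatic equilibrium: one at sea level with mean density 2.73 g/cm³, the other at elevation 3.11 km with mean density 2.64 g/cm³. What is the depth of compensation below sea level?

ρ_ref D = ρ (D + h) → D (ρ_ref − ρ) = ρ h.
D = ρ h/(ρ_ref − ρ) = 2.64 × 3.11 km/(2.73 − 2.64) = 91.2 km.

91.2 km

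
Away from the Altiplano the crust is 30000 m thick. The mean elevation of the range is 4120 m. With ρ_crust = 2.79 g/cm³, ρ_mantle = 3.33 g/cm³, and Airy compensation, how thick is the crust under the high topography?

Root depth r = h ρ_c / (ρ_m − ρ_c) = 4120 m × 2.79 / 0.54 = 21290 m.
Total thickness = T + h + r = 30000 m + 4120 m + 21290 m = 55400 m.

55400 m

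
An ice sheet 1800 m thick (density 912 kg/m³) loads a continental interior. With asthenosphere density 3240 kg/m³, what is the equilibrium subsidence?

507 m

By Archimedes' principle applied to the lithosphere: the ice load ρ_ice t is balanced by mantle displaced below, ρ_m s.
s = t ρ_ice / ρ_m = 1800 m × 912/3240 = 507 m.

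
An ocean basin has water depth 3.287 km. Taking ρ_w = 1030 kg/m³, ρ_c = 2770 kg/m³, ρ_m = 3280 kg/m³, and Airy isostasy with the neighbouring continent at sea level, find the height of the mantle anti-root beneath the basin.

Isostatic balance requires: replacing crust with seawater at the top is compensated by replacing crust with mantle at the base: d (ρ_c − ρ_w) = a (ρ_m − ρ_c).
a = d (ρ_c − ρ_w)/(ρ_m − ρ_c) = 3.287 km × 1740/510 = 11.2 km.

11.2 km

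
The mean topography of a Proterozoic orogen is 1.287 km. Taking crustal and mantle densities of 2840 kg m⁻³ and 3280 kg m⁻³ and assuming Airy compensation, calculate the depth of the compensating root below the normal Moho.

In Airy isostatic equilibrium: the weight of the topography is balanced by the buoyancy of the root, ρ_c h = (ρ_m − ρ_c) r.
r = h · ρ_c / (ρ_m − ρ_c) = 1.287 km × 2840 / (3280 − 2840) = 8.31 km.

8.31 km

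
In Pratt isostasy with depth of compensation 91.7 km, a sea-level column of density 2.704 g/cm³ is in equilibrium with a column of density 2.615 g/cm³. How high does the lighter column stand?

3.12 km

ρ_ref D = ρ (D + h) → h = D (ρ_ref − ρ)/ρ.
h = 91.7 km × (2.704 − 2.615)/2.615 = 3.12 km.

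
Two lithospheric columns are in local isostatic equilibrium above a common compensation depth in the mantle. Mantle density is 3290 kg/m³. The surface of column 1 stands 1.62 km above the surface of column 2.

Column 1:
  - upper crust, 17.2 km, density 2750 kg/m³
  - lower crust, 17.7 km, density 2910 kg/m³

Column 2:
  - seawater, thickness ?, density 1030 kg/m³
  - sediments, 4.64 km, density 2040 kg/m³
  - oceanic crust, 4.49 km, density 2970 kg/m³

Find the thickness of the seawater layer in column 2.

Take the compensation level at the base of the deeper column (depth z_c below the surface of column 1) and equate Σ ρ_i t_i down to z_c; mantle fills any gap and the z_c terms cancel.
Column 1: 17.2×2750 + 17.7×2910 + (z_c − 34.9)×3290
Column 2: 1.62×0 + x×1030 + 4.64×2040 + 4.49×2970 + (z_c − 1.62 − 9.13 − x)×3290
The z_c×3290 term appears on both sides and cancels. Collect the known terms of each column as K = Σ(ρt)_known − 3290 × (depth of known layers): K_1 = 98807 − 3290×34.9 = −16014; K_2 = 22800.9 − 3290×(1.62 + 9.13) = −12566.6.
Balance: K_1 = K_2 − x×(3290 − 1030), so x = (K_2 − K_1)/(3290 − 1030) = 3447.4/2260 = 1.53 km.

1.53 km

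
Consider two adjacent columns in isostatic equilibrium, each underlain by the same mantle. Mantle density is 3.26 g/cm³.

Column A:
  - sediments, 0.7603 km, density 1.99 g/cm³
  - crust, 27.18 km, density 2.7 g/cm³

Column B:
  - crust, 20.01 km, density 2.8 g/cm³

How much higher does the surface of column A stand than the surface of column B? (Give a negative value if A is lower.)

For any compensation level in the mantle, the mantle terms cancel and isostasy reduces to e = (Σt_A − Σt_B) − (Σ(ρt)_A − Σ(ρt)_B) / ρ_m.
Σt_A = 27.9403 km; Σt_B = 20.01 km; Σ(ρt)_A = 74.898997; Σ(ρt)_B = 56.028 (in km·g/cm³).
e = (27.9403 − 20.01) − (74.898997 − 56.028) / 3.26 = 2.14 km.

2.14 km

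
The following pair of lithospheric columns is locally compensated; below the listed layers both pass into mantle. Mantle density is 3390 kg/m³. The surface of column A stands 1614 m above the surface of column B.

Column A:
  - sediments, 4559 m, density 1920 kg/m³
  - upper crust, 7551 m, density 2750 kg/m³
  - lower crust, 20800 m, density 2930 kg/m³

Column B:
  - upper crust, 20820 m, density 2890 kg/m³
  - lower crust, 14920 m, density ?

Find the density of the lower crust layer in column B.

Take the compensation level at the base of the deeper column (depth z_c below the surface of column A) and equate Σ ρ_i t_i down to z_c; mantle fills any gap and the z_c terms cancel.
Column A: 4559×1920 + 7551×2750 + 20800×2930 + (z_c − 32910)×3390
Column B: 1614×0 + 20820×2890 + 14920×ρ + (z_c − 1614 − 35740)×3390
The z_c×3390 term appears on both sides and cancels. Collect the known terms of each column as K = Σ(ρt)_known − 3390 × (depth of known layers): K_A = 90462530 − 3390×32910 = −21102370; K_B = 60169800 − 3390×(1614 + 35740) = −66460260.
Balance: K_A = K_B + 14920×ρ, so ρ = (K_A − K_B)/14920 = 45357900/14920 = 3040 kg/m³.

3040 kg/m³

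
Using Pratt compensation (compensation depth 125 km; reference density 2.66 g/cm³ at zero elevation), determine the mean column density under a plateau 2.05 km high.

2.62 g/cm³

Pratt balance: ρ_ref D = ρ (D + h).
ρ = ρ_ref D/(D + h) = 2.66 × 125 km/(125 km + 2.05 km) = 2.62 g/cm³.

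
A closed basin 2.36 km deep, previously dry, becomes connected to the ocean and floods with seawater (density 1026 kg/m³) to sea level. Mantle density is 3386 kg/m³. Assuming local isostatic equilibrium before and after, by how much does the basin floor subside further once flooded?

After flooding the water column is d + s deep. Its weight must equal the weight of mantle displaced by the extra subsidence s: (d + s) ρ_w = s ρ_m.
s = d ρ_w / (ρ_m − ρ_w) = 2.36 km × 1026/(3386 − 1026) = 1.03 km.

1.03 km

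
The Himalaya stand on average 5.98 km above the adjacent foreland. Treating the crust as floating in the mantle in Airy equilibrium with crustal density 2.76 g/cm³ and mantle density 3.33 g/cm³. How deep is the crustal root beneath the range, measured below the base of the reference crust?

29 km

By Archimedes' principle applied to the lithosphere: the weight of the topography is balanced by the buoyancy of the root, ρ_c h = (ρ_m − ρ_c) r.
r = h · ρ_c / (ρ_m − ρ_c) = 5.98 km × 2.76 / (3.33 − 2.76) = 29 km.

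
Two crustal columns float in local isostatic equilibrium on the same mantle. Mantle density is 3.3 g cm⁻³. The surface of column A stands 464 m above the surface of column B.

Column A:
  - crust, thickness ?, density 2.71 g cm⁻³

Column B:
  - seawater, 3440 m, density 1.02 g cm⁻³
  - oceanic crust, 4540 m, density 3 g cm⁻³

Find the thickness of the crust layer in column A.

18200 m

Take the compensation level at the base of the deeper column (depth z_c below the surface of column A) and equate Σ ρ_i t_i down to z_c; mantle fills any gap and the z_c terms cancel.
Column A: x×2.71 + (z_c − 0 − x)×3.3
Column B: 464×0 + 3440×1.02 + 4540×3 + (z_c − 464 − 7980)×3.3
The z_c×3.3 term appears on both sides and cancels. Collect the known terms of each column as K = Σ(ρt)_known − 3.3 × (depth of known layers): K_A = 0 − 3.3×0 = 0; K_B = 17128.8 − 3.3×(464 + 7980) = −10736.4.
Balance: K_A − x×(3.3 − 2.71) = K_B, so x = (K_A − K_B)/(3.3 − 2.71) = 10736.4/0.59 = 18200 m.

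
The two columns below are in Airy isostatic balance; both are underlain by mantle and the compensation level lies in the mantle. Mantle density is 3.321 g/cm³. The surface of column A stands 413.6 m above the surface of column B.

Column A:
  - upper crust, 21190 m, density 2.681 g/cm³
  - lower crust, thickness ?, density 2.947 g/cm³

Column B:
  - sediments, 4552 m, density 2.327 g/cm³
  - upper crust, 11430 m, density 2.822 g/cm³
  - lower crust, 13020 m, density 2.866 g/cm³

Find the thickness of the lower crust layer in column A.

10600 m

Take the compensation level at the base of the deeper column (depth z_c below the surface of column A) and equate Σ ρ_i t_i down to z_c; mantle fills any gap and the z_c terms cancel.
Column A: 21190×2.681 + x×2.947 + (z_c − 21190 − x)×3.321
Column B: 413.6×0 + 4552×2.327 + 11430×2.822 + 13020×2.866 + (z_c − 413.6 − 29002)×3.321
The z_c×3.321 term appears on both sides and cancels. Collect the known terms of each column as K = Σ(ρt)_known − 3.321 × (depth of known layers): K_A = 56810.39 − 3.321×21190 = −13561.6; K_B = 80163.284 − 3.321×(413.6 + 29002) = −17525.9236.
Balance: K_A − x×(3.321 − 2.947) = K_B, so x = (K_A − K_B)/(3.321 − 2.947) = 3964.32/0.374 = 10600 m.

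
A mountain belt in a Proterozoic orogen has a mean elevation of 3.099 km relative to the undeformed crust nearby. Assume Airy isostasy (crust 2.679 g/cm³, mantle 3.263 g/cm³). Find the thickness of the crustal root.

14.2 km

By Archimedes' principle applied to the lithosphere: the weight of the topography is balanced by the buoyancy of the root, ρ_c h = (ρ_m − ρ_c) r.
r = h · ρ_c / (ρ_m − ρ_c) = 3.099 km × 2.679 / (3.263 − 2.679) = 14.2 km.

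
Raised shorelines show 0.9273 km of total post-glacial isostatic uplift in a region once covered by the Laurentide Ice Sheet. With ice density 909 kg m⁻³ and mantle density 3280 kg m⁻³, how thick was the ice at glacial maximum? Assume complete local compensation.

u = t ρ_ice/ρ_m → t = u ρ_m/ρ_ice = 0.9273 km × 3280/909 = 3.35 km.

3.35 km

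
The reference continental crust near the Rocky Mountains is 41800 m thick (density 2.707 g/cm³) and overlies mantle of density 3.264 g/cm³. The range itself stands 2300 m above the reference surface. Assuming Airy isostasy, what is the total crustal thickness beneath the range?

Root depth r = h ρ_c / (ρ_m − ρ_c) = 2300 m × 2.707 / 0.557 = 11180 m.
Total thickness = T + h + r = 41800 m + 2300 m + 11180 m = 55300 m.

55300 m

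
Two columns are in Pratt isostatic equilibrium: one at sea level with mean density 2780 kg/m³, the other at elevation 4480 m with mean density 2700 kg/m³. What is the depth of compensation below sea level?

ρ_ref D = ρ (D + h) → D (ρ_ref − ρ) = ρ h.
D = ρ h/(ρ_ref − ρ) = 2700 × 4480 m/(2780 − 2700) = 151000 m.

151000 m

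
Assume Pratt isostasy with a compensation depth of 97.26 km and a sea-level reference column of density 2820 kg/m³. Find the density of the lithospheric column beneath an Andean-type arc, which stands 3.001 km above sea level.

2740 kg/m³

Pratt balance: ρ_ref D = ρ (D + h).
ρ = ρ_ref D/(D + h) = 2820 × 97.26 km/(97.26 km + 3.001 km) = 2740 kg/m³.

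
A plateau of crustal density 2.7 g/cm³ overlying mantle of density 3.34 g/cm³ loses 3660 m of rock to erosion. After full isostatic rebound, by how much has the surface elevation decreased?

701 m

Rebound u = e ρ_c/ρ_m = 3660 m × 2.7/3.34 = 2959 m.
Net surface drop = e − u = 3660 m − 2959 m = e (ρ_m − ρ_c)/ρ_m = 701 m.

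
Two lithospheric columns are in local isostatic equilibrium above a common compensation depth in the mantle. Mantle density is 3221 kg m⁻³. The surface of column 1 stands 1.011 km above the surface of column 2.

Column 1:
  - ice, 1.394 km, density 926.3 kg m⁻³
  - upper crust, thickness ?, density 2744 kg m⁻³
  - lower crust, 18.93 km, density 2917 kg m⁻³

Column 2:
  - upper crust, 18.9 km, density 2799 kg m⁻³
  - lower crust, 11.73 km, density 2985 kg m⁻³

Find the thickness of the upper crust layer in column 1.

Take the compensation level at the base of the deeper column (depth z_c below the surface of column 1) and equate Σ ρ_i t_i down to z_c; mantle fills any gap and the z_c terms cancel.
Column 1: 1.394×926.3 + x×2744 + 18.93×2917 + (z_c − 20.324 − x)×3221
Column 2: 1.011×0 + 18.9×2799 + 11.73×2985 + (z_c − 1.011 − 30.63)×3221
The z_c×3221 term appears on both sides and cancels. Collect the known terms of each column as K = Σ(ρt)_known − 3221 × (depth of known layers): K_1 = 56510.0722 − 3221×20.324 = −8953.5318; K_2 = 87915.15 − 3221×(1.011 + 30.63) = −14000.511.
Balance: K_1 − x×(3221 − 2744) = K_2, so x = (K_1 − K_2)/(3221 − 2744) = 5046.98/477 = 10.6 km.

10.6 km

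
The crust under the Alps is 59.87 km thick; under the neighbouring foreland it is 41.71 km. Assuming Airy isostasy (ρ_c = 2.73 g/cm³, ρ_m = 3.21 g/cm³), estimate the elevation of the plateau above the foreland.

2.72 km

Excess crust Δ = 59.87 km − 41.71 km = 18.16 km, split between elevation h and root r with h + r = Δ.
Airy balance ρ_c h = (ρ_m − ρ_c) r gives r = h ρ_c/(ρ_m − ρ_c), so h (1 + ρ_c/(ρ_m − ρ_c)) = Δ, i.e. h = Δ (ρ_m − ρ_c)/ρ_m.
h = 18.16 km × 0.48/3.21 = 2.72 km.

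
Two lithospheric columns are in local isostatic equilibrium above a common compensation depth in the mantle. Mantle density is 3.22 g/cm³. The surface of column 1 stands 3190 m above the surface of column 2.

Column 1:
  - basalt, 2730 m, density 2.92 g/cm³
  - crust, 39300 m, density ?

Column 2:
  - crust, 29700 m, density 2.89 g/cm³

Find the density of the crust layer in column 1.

2.73 g/cm³

Take the compensation level at the base of the deeper column (depth z_c below the surface of column 1) and equate Σ ρ_i t_i down to z_c; mantle fills any gap and the z_c terms cancel.
Column 1: 2730×2.92 + 39300×ρ + (z_c − 42030)×3.22
Column 2: 3190×0 + 29700×2.89 + (z_c − 3190 − 29700)×3.22
The z_c×3.22 term appears on both sides and cancels. Collect the known terms of each column as K = Σ(ρt)_known − 3.22 × (depth of known layers): K_1 = 7971.6 − 3.22×42030 = −127365; K_2 = 85833 − 3.22×(3190 + 29700) = −20072.8.
Balance: K_1 + 39300×ρ = K_2, so ρ = (K_2 − K_1)/39300 = 107292/39300 = 2.73 g/cm³.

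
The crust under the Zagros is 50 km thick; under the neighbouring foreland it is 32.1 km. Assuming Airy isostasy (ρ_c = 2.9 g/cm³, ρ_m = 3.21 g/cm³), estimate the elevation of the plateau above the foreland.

1.73 km

Excess crust Δ = 50 km − 32.1 km = 17.9 km, split between elevation h and root r with h + r = Δ.
Airy balance ρ_c h = (ρ_m − ρ_c) r gives r = h ρ_c/(ρ_m − ρ_c), so h (1 + ρ_c/(ρ_m − ρ_c)) = Δ, i.e. h = Δ (ρ_m − ρ_c)/ρ_m.
h = 17.9 km × 0.31/3.21 = 1.73 km.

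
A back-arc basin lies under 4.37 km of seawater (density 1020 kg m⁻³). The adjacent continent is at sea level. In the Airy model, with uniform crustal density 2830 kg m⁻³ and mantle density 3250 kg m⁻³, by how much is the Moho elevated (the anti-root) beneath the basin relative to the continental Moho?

Isostatic balance requires: replacing crust with seawater at the top is compensated by replacing crust with mantle at the base: d (ρ_c − ρ_w) = a (ρ_m − ρ_c).
a = d (ρ_c − ρ_w)/(ρ_m − ρ_c) = 4.37 km × 1810/420 = 18.8 km.

18.8 km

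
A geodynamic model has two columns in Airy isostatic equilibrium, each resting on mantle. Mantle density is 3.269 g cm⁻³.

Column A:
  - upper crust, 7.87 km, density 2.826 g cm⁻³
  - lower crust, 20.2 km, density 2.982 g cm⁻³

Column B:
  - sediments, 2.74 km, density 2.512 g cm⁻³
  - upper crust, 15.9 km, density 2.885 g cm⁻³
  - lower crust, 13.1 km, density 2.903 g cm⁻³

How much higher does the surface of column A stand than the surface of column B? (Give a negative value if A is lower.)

For any compensation level in the mantle, the mantle terms cancel and isostasy reduces to e = (Σt_A − Σt_B) − (Σ(ρt)_A − Σ(ρt)_B) / ρ_m.
Σt_A = 28.07 km; Σt_B = 31.74 km; Σ(ρt)_A = 82.47702; Σ(ρt)_B = 90.78368 (in km·g cm⁻³).
e = (28.07 − 31.74) − (82.47702 − 90.78368) / 3.269 = −1.13 km.

−1.13 km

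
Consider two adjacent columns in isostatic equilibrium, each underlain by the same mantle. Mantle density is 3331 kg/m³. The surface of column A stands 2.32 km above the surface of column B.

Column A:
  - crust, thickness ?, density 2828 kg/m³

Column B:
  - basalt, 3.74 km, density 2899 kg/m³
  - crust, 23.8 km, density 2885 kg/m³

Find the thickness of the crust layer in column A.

Take the compensation level at the base of the deeper column (depth z_c below the surface of column A) and equate Σ ρ_i t_i down to z_c; mantle fills any gap and the z_c terms cancel.
Column A: x×2828 + (z_c − 0 − x)×3331
Column B: 2.32×0 + 3.74×2899 + 23.8×2885 + (z_c − 2.32 − 27.54)×3331
The z_c×3331 term appears on both sides and cancels. Collect the known terms of each column as K = Σ(ρt)_known − 3331 × (depth of known layers): K_A = 0 − 3331×0 = 0; K_B = 79505.26 − 3331×(2.32 + 27.54) = −19958.4.
Balance: K_A − x×(3331 − 2828) = K_B, so x = (K_A − K_B)/(3331 − 2828) = 19958.4/503 = 39.7 km.

39.7 km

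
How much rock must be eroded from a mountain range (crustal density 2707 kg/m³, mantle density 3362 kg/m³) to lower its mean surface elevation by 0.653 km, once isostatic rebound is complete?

Net drop Δ = e − u = e − e ρ_c/ρ_m = e (ρ_m − ρ_c)/ρ_m.
e = Δ ρ_m/(ρ_m − ρ_c) = 0.653 km × 3362/655 = 3.35 km.

3.35 km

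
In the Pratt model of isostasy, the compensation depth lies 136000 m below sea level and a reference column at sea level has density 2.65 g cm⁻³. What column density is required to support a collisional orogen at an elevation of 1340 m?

2.62 g cm⁻³

Pratt balance: ρ_ref D = ρ (D + h).
ρ = ρ_ref D/(D + h) = 2.65 × 136000 m/(136000 m + 1340 m) = 2.62 g cm⁻³.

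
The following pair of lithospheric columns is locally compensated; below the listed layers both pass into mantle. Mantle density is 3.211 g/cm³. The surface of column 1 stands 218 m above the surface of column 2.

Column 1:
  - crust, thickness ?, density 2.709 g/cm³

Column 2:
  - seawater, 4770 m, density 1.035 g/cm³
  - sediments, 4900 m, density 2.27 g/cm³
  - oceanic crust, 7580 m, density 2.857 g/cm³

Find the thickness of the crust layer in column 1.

Take the compensation level at the base of the deeper column (depth z_c below the surface of column 1) and equate Σ ρ_i t_i down to z_c; mantle fills any gap and the z_c terms cancel.
Column 1: x×2.709 + (z_c − 0 − x)×3.211
Column 2: 218×0 + 4770×1.035 + 4900×2.27 + 7580×2.857 + (z_c − 218 − 17250)×3.211
The z_c×3.211 term appears on both sides and cancels. Collect the known terms of each column as K = Σ(ρt)_known − 3.211 × (depth of known layers): K_1 = 0 − 3.211×0 = 0; K_2 = 37716.01 − 3.211×(218 + 17250) = −18373.738.
Balance: K_1 − x×(3.211 − 2.709) = K_2, so x = (K_1 − K_2)/(3.211 − 2.709) = 18373.7/0.502 = 36600 m.

36600 m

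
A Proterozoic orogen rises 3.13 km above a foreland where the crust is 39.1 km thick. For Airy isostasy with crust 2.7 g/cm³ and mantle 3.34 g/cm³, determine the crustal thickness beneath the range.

Root depth r = h ρ_c / (ρ_m − ρ_c) = 3.13 km × 2.7 / 0.64 = 13.2 km.
Total thickness = T + h + r = 39.1 km + 3.13 km + 13.2 km = 55.4 km.

55.4 km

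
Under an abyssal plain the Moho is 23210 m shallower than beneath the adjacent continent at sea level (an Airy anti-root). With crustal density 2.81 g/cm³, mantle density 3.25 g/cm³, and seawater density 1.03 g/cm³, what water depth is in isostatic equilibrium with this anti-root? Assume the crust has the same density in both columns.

Replacing a thickness d of crust by seawater at the top must be balanced by replacing crust with mantle at the base: d (ρ_c − ρ_w) = a (ρ_m − ρ_c).
d = a (ρ_m − ρ_c)/(ρ_c − ρ_w) = 23210 m × 0.44/1.78 = 5740 m.

5740 m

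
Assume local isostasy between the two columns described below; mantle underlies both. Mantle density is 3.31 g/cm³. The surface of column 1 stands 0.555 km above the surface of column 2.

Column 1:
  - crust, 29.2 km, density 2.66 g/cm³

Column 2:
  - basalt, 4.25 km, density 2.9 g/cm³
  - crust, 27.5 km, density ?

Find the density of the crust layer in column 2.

Take the compensation level at the base of the deeper column (depth z_c below the surface of column 1) and equate Σ ρ_i t_i down to z_c; mantle fills any gap and the z_c terms cancel.
Column 1: 29.2×2.66 + (z_c − 29.2)×3.31
Column 2: 0.555×0 + 4.25×2.9 + 27.5×ρ + (z_c − 0.555 − 31.75)×3.31
The z_c×3.31 term appears on both sides and cancels. Collect the known terms of each column as K = Σ(ρt)_known − 3.31 × (depth of known layers): K_1 = 77.672 − 3.31×29.2 = −18.98; K_2 = 12.325 − 3.31×(0.555 + 31.75) = −94.60455.
Balance: K_1 = K_2 + 27.5×ρ, so ρ = (K_1 − K_2)/27.5 = 75.6245/27.5 = 2.75 g/cm³.

2.75 g/cm³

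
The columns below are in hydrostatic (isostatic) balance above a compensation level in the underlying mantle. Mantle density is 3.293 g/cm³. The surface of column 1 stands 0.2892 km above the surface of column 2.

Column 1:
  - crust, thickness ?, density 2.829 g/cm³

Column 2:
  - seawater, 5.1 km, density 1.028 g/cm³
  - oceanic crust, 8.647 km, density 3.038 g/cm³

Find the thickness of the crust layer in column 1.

31.7 km

Take the compensation level at the base of the deeper column (depth z_c below the surface of column 1) and equate Σ ρ_i t_i down to z_c; mantle fills any gap and the z_c terms cancel.
Column 1: x×2.829 + (z_c − 0 − x)×3.293
Column 2: 0.2892×0 + 5.1×1.028 + 8.647×3.038 + (z_c − 0.2892 − 13.747)×3.293
The z_c×3.293 term appears on both sides and cancels. Collect the known terms of each column as K = Σ(ρt)_known − 3.293 × (depth of known layers): K_1 = 0 − 3.293×0 = 0; K_2 = 31.512386 − 3.293×(0.2892 + 13.747) = −14.7088206.
Balance: K_1 − x×(3.293 − 2.829) = K_2, so x = (K_1 − K_2)/(3.293 − 2.829) = 14.7088/0.464 = 31.7 km.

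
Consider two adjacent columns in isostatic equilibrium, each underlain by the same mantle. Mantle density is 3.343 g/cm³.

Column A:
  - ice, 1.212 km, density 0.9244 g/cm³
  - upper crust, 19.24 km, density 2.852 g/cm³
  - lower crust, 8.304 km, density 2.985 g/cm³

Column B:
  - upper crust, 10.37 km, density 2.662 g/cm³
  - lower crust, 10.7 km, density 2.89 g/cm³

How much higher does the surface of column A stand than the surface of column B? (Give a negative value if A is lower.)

For any compensation level in the mantle, the mantle terms cancel and isostasy reduces to e = (Σt_A − Σt_B) − (Σ(ρt)_A − Σ(ρt)_B) / ρ_m.
Σt_A = 28.756 km; Σt_B = 21.07 km; Σ(ρt)_A = 80.7802928; Σ(ρt)_B = 58.52794 (in km·g/cm³).
e = (28.756 − 21.07) − (80.7802928 − 58.52794) / 3.343 = 1.03 km.

1.03 km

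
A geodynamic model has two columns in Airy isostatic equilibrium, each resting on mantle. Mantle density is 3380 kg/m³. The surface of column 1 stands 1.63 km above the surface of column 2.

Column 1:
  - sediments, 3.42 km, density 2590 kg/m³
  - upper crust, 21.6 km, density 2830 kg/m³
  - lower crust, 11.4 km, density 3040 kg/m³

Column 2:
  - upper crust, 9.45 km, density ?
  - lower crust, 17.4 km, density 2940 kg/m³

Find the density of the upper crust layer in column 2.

2820 kg/m³

Take the compensation level at the base of the deeper column (depth z_c below the surface of column 1) and equate Σ ρ_i t_i down to z_c; mantle fills any gap and the z_c terms cancel.
Column 1: 3.42×2590 + 21.6×2830 + 11.4×3040 + (z_c − 36.42)×3380
Column 2: 1.63×0 + 9.45×ρ + 17.4×2940 + (z_c − 1.63 − 26.85)×3380
The z_c×3380 term appears on both sides and cancels. Collect the known terms of each column as K = Σ(ρt)_known − 3380 × (depth of known layers): K_1 = 104641.8 − 3380×36.42 = −18457.8; K_2 = 51156 − 3380×(1.63 + 26.85) = −45106.4.
Balance: K_1 = K_2 + 9.45×ρ, so ρ = (K_1 − K_2)/9.45 = 26648.6/9.45 = 2820 kg/m³.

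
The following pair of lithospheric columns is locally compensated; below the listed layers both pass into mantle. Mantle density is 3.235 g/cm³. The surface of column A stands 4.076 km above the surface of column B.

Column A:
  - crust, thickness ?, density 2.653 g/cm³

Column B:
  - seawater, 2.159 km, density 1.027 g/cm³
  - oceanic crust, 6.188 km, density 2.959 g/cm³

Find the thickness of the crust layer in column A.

33.8 km

Take the compensation level at the base of the deeper column (depth z_c below the surface of column A) and equate Σ ρ_i t_i down to z_c; mantle fills any gap and the z_c terms cancel.
Column A: x×2.653 + (z_c − 0 − x)×3.235
Column B: 4.076×0 + 2.159×1.027 + 6.188×2.959 + (z_c − 4.076 − 8.347)×3.235
The z_c×3.235 term appears on both sides and cancels. Collect the known terms of each column as K = Σ(ρt)_known − 3.235 × (depth of known layers): K_A = 0 − 3.235×0 = 0; K_B = 20.527585 − 3.235×(4.076 + 8.347) = −19.66082.
Balance: K_A − x×(3.235 − 2.653) = K_B, so x = (K_A − K_B)/(3.235 − 2.653) = 19.6608/0.582 = 33.8 km.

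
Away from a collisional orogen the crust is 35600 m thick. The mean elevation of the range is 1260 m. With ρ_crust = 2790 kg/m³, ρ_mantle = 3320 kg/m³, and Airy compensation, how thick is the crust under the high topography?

43500 m

Root depth r = h ρ_c / (ρ_m − ρ_c) = 1260 m × 2790 / 530 = 6633 m.
Total thickness = T + h + r = 35600 m + 1260 m + 6633 m = 43500 m.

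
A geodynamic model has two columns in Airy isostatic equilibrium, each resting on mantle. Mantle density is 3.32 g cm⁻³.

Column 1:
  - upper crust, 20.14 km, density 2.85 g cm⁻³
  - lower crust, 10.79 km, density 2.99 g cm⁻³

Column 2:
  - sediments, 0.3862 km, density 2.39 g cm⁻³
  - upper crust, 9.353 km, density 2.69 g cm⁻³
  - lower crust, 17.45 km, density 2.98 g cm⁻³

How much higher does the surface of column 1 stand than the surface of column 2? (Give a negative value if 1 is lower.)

For any compensation level in the mantle, the mantle terms cancel and isostasy reduces to e = (Σt_1 − Σt_2) − (Σ(ρt)_1 − Σ(ρt)_2) / ρ_m.
Σt_1 = 30.93 km; Σt_2 = 27.1892 km; Σ(ρt)_1 = 89.6611; Σ(ρt)_2 = 78.083588 (in km·g cm⁻³).
e = (30.93 − 27.1892) − (89.6611 − 78.083588) / 3.32 = 0.254 km.

0.254 km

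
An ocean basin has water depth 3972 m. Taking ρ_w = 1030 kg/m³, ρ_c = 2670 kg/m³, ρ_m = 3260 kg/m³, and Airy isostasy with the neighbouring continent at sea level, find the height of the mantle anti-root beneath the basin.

For local isostatic compensation: replacing crust with seawater at the top is compensated by replacing crust with mantle at the base: d (ρ_c − ρ_w) = a (ρ_m − ρ_c).
a = d (ρ_c − ρ_w)/(ρ_m − ρ_c) = 3972 m × 1640/590 = 11000 m.

11000 m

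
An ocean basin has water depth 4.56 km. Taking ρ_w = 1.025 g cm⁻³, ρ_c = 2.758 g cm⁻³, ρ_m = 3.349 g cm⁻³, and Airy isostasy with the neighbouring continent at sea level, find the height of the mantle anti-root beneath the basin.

13.4 km

Equating mass per unit area of the two columns: replacing crust with seawater at the top is compensated by replacing crust with mantle at the base: d (ρ_c − ρ_w) = a (ρ_m − ρ_c).
a = d (ρ_c − ρ_w)/(ρ_m − ρ_c) = 4.56 km × 1.733/0.591 = 13.4 km.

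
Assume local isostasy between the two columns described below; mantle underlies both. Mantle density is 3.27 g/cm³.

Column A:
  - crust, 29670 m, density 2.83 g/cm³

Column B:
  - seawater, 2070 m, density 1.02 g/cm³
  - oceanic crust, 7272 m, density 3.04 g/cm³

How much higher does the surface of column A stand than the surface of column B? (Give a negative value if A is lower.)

For any compensation level in the mantle, the mantle terms cancel and isostasy reduces to e = (Σt_A − Σt_B) − (Σ(ρt)_A − Σ(ρt)_B) / ρ_m.
Σt_A = 29670 m; Σt_B = 9342 m; Σ(ρt)_A = 83966.1; Σ(ρt)_B = 24218.28 (in m·g/cm³).
e = (29670 − 9342) − (83966.1 − 24218.28) / 3.27 = 2060 m.

2060 m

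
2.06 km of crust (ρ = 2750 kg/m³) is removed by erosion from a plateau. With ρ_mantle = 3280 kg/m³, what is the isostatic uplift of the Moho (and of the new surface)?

Unloading: uplift u = e ρ_c/ρ_m = 2.06 km × 2750/3280 = 1.73 km.

1.73 km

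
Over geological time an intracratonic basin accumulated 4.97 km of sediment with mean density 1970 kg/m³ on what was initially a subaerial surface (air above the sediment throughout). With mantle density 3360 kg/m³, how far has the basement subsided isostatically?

2.91 km

Subaerial load: s = t ρ_sed / ρ_m = 4.97 km × 1970/3360 = 2.91 km.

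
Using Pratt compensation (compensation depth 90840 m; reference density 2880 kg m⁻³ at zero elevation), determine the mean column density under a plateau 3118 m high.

2780 kg m⁻³

Pratt balance: ρ_ref D = ρ (D + h).
ρ = ρ_ref D/(D + h) = 2880 × 90840 m/(90840 m + 3118 m) = 2780 kg m⁻³.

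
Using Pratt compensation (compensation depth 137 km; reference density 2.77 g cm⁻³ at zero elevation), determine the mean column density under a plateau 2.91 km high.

Pratt balance: ρ_ref D = ρ (D + h).
ρ = ρ_ref D/(D + h) = 2.77 × 137 km/(137 km + 2.91 km) = 2.71 g cm⁻³.

2.71 g cm⁻³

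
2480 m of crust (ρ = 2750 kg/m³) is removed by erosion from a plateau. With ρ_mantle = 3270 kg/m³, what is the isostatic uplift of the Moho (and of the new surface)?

Unloading: uplift u = e ρ_c/ρ_m = 2480 m × 2750/3270 = 2090 m.

2090 m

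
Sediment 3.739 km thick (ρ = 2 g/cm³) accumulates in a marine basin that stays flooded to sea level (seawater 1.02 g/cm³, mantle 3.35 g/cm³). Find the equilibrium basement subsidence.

1.57 km

Submarine loading: the sediment displaces seawater, and the subsidence is in turn flooded, so s (ρ_m − ρ_w) = t (ρ_sed − ρ_w).
s = 3.739 km × (2 − 1.02) / (3.35 − 1.02) = 1.57 km.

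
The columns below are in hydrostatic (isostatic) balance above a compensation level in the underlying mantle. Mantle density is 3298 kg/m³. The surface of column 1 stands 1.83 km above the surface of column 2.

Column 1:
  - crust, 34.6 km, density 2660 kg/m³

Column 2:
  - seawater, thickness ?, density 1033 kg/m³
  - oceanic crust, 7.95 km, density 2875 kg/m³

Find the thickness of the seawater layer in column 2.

Take the compensation level at the base of the deeper column (depth z_c below the surface of column 1) and equate Σ ρ_i t_i down to z_c; mantle fills any gap and the z_c terms cancel.
Column 1: 34.6×2660 + (z_c − 34.6)×3298
Column 2: 1.83×0 + x×1033 + 7.95×2875 + (z_c − 1.83 − 7.95 − x)×3298
The z_c×3298 term appears on both sides and cancels. Collect the known terms of each column as K = Σ(ρt)_known − 3298 × (depth of known layers): K_1 = 92036 − 3298×34.6 = −22074.8; K_2 = 22856.25 − 3298×(1.83 + 7.95) = −9398.19.
Balance: K_1 = K_2 − x×(3298 − 1033), so x = (K_2 − K_1)/(3298 − 1033) = 12676.6/2265 = 5.6 km.

5.6 km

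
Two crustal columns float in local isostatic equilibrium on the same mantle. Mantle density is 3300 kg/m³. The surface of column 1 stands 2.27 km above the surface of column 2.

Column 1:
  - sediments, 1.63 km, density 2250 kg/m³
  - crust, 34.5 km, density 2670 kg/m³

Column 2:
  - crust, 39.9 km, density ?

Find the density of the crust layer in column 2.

Take the compensation level at the base of the deeper column (depth z_c below the surface of column 1) and equate Σ ρ_i t_i down to z_c; mantle fills any gap and the z_c terms cancel.
Column 1: 1.63×2250 + 34.5×2670 + (z_c − 36.13)×3300
Column 2: 2.27×0 + 39.9×ρ + (z_c − 2.27 − 39.9)×3300
The z_c×3300 term appears on both sides and cancels. Collect the known terms of each column as K = Σ(ρt)_known − 3300 × (depth of known layers): K_1 = 95782.5 − 3300×36.13 = −23446.5; K_2 = 0 − 3300×(2.27 + 39.9) = −139161.
Balance: K_1 = K_2 + 39.9×ρ, so ρ = (K_1 − K_2)/39.9 = 115714/39.9 = 2900 kg/m³.

2900 kg/m³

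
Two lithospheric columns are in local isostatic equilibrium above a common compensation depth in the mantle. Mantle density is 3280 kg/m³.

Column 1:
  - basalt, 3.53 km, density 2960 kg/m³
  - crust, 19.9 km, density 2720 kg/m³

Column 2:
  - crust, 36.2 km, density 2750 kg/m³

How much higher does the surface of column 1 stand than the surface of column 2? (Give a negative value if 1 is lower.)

−2.11 km

For any compensation level in the mantle, the mantle terms cancel and isostasy reduces to e = (Σt_1 − Σt_2) − (Σ(ρt)_1 − Σ(ρt)_2) / ρ_m.
Σt_1 = 23.43 km; Σt_2 = 36.2 km; Σ(ρt)_1 = 64576.8; Σ(ρt)_2 = 99550 (in km·kg/m³).
e = (23.43 − 36.2) − (64576.8 − 99550) / 3280 = −2.11 km.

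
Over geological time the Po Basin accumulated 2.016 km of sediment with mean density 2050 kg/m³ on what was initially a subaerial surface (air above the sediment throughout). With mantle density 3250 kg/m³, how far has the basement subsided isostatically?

Subaerial load: s = t ρ_sed / ρ_m = 2.016 km × 2050/3250 = 1.27 km.

1.27 km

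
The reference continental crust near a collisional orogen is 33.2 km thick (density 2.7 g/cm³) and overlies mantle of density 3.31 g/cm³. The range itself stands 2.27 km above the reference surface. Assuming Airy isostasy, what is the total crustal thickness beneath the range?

45.5 km

Root depth r = h ρ_c / (ρ_m − ρ_c) = 2.27 km × 2.7 / 0.61 = 10.05 km.
Total thickness = T + h + r = 33.2 km + 2.27 km + 10.05 km = 45.5 km.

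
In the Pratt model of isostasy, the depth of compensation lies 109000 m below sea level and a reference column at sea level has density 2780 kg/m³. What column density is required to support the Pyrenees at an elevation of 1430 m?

Pratt balance: ρ_ref D = ρ (D + h).
ρ = ρ_ref D/(D + h) = 2780 × 109000 m/(109000 m + 1430 m) = 2740 kg/m³.

2740 kg/m³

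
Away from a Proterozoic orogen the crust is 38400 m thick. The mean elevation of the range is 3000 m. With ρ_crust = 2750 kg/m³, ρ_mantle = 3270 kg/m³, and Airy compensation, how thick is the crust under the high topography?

57300 m

Root depth r = h ρ_c / (ρ_m − ρ_c) = 3000 m × 2750 / 520 = 15870 m.
Total thickness = T + h + r = 38400 m + 3000 m + 15870 m = 57300 m.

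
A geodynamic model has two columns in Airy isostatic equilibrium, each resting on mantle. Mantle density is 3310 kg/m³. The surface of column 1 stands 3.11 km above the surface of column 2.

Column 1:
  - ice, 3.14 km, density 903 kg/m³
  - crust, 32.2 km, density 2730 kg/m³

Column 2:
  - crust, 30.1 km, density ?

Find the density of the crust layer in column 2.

2780 kg/m³

Take the compensation level at the base of the deeper column (depth z_c below the surface of column 1) and equate Σ ρ_i t_i down to z_c; mantle fills any gap and the z_c terms cancel.
Column 1: 3.14×903 + 32.2×2730 + (z_c − 35.34)×3310
Column 2: 3.11×0 + 30.1×ρ + (z_c − 3.11 − 30.1)×3310
The z_c×3310 term appears on both sides and cancels. Collect the known terms of each column as K = Σ(ρt)_known − 3310 × (depth of known layers): K_1 = 90741.42 − 3310×35.34 = −26233.98; K_2 = 0 − 3310×(3.11 + 30.1) = −109925.1.
Balance: K_1 = K_2 + 30.1×ρ, so ρ = (K_1 − K_2)/30.1 = 83691.1/30.1 = 2780 kg/m³.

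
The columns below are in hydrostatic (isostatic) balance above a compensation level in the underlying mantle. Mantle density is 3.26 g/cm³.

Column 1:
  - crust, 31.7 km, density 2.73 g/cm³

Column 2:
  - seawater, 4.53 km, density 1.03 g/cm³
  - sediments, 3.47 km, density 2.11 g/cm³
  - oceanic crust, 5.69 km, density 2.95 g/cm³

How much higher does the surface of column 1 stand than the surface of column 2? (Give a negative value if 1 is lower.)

For any compensation level in the mantle, the mantle terms cancel and isostasy reduces to e = (Σt_1 − Σt_2) − (Σ(ρt)_1 − Σ(ρt)_2) / ρ_m.
Σt_1 = 31.7 km; Σt_2 = 13.69 km; Σ(ρt)_1 = 86.541; Σ(ρt)_2 = 28.7731 (in km·g/cm³).
e = (31.7 − 13.69) − (86.541 − 28.7731) / 3.26 = 0.29 km.

0.29 km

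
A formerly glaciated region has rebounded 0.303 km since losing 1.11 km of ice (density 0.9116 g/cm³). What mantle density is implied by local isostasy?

3.34 g/cm³

ρ_m = ρ_ice t / u = 0.9116 × 1.11 km/0.303 km = 3.34 g/cm³.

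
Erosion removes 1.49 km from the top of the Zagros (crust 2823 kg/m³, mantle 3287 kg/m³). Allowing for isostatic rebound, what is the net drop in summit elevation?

0.21 km

Rebound u = e ρ_c/ρ_m = 1.49 km × 2823/3287 = 1.28 km.
Net surface drop = e − u = 1.49 km − 1.28 km = e (ρ_m − ρ_c)/ρ_m = 0.21 km.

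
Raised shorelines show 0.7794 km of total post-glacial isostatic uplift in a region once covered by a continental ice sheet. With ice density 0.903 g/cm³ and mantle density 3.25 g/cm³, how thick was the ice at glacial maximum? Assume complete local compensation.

2.81 km

u = t ρ_ice/ρ_m → t = u ρ_m/ρ_ice = 0.7794 km × 3.25/0.903 = 2.81 km.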